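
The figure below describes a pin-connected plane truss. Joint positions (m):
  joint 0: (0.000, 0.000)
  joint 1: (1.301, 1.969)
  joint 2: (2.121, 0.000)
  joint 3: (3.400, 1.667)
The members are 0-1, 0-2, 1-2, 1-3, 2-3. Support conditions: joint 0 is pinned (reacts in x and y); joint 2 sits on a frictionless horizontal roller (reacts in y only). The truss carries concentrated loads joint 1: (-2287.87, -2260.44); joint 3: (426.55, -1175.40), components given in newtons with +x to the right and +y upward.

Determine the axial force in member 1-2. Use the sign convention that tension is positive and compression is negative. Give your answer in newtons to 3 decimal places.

N=4 nodes, M=5 members, R=3 reactions → 2N=8, M+R=8
member 0 (0-1): L=2.3600, (cx,cy)=(0.5513,0.8343)
member 1 (0-2): L=2.1210, (cx,cy)=(1.0000,0.0000)
member 2 (1-2): L=2.1329, (cx,cy)=(0.3844,-0.9231)
member 3 (1-3): L=2.1206, (cx,cy)=(0.9898,-0.1424)
member 4 (2-3): L=2.1011, (cx,cy)=(0.6087,0.7934)
solve A·x = −loads:
  F[0-1] = -2341.7576 N (compression)
  F[0-2] = -570.3721 N (compression)
  F[1-2] = -518.6353 N (compression)
  F[1-3] = +1208.6298 N (tension)
  F[2-3] = -1264.5540 N (compression)
  Rx@0 = +1861.3200 N
  Ry@0 = +1953.7866 N
  Ry@2 = +1482.0534 N

-518.635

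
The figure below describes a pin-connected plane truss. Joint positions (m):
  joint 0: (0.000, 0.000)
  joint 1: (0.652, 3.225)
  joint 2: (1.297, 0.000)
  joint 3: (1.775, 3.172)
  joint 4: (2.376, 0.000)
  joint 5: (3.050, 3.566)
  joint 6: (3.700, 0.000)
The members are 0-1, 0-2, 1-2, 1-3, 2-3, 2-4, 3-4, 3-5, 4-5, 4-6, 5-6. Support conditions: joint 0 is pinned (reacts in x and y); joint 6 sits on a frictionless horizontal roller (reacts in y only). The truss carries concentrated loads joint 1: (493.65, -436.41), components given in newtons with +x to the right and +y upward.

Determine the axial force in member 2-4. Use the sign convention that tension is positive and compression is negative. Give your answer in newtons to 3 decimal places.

307.793

N=7 nodes, M=11 members, R=3 reactions → 2N=14, M+R=14
member 0 (0-1): L=3.2902, (cx,cy)=(0.1982,0.9802)
member 1 (0-2): L=1.2970, (cx,cy)=(1.0000,0.0000)
member 2 (1-2): L=3.2889, (cx,cy)=(0.1961,-0.9806)
member 3 (1-3): L=1.1242, (cx,cy)=(0.9989,-0.0471)
member 4 (2-3): L=3.2078, (cx,cy)=(0.1490,0.9888)
member 5 (2-4): L=1.0790, (cx,cy)=(1.0000,0.0000)
member 6 (3-4): L=3.2284, (cx,cy)=(0.1862,-0.9825)
member 7 (3-5): L=1.3345, (cx,cy)=(0.9554,0.2952)
member 8 (4-5): L=3.6291, (cx,cy)=(0.1857,0.9826)
member 9 (4-6): L=1.3240, (cx,cy)=(1.0000,0.0000)
member 10 (5-6): L=3.6248, (cx,cy)=(0.1793,-0.9838)
solve A·x = −loads:
  F[0-1] = +72.2003 N (tension)
  F[0-2] = +479.3427 N (tension)
  F[1-2] = -498.8608 N (compression)
  F[1-3] = -381.9327 N (compression)
  F[2-3] = +494.6963 N (tension)
  F[2-4] = +307.7928 N (tension)
  F[3-4] = -579.1016 N (compression)
  F[3-5] = -209.3192 N (compression)
  F[4-5] = +579.0526 N (tension)
  F[4-6] = +92.4470 N (tension)
  F[5-6] = -515.5352 N (compression)
  Rx@0 = -493.6500 N
  Ry@0 = -70.7685 N
  Ry@6 = +507.1785 N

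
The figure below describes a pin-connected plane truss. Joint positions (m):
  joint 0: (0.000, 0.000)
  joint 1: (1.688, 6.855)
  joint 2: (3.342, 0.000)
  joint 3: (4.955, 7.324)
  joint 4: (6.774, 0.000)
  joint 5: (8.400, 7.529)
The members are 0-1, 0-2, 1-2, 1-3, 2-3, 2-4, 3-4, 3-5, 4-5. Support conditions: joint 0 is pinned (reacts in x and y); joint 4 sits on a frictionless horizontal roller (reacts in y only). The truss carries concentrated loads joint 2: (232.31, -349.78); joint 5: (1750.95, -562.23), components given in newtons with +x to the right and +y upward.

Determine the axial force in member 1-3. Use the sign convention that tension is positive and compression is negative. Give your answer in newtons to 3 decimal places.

N=6 nodes, M=9 members, R=3 reactions → 2N=12, M+R=12
member 0 (0-1): L=7.0598, (cx,cy)=(0.2391,0.9710)
member 1 (0-2): L=3.3420, (cx,cy)=(1.0000,0.0000)
member 2 (1-2): L=7.0517, (cx,cy)=(0.2346,-0.9721)
member 3 (1-3): L=3.3005, (cx,cy)=(0.9899,0.1421)
member 4 (2-3): L=7.4995, (cx,cy)=(0.2151,0.9766)
member 5 (2-4): L=3.4320, (cx,cy)=(1.0000,0.0000)
member 6 (3-4): L=7.5465, (cx,cy)=(0.2410,-0.9705)
member 7 (3-5): L=3.4511, (cx,cy)=(0.9982,0.0594)
member 8 (4-5): L=7.7026, (cx,cy)=(0.2111,0.9775)
solve A·x = −loads:
  F[0-1] = +1960.7159 N (tension)
  F[0-2] = +1514.4504 N (tension)
  F[1-2] = -1825.9986 N (compression)
  F[1-3] = +906.2994 N (tension)
  F[2-3] = +2175.7603 N (tension)
  F[2-4] = +385.8837 N (tension)
  F[3-4] = -2205.7925 N (compression)
  F[3-5] = +1900.1029 N (tension)
  F[4-5] = -690.6631 N (compression)
  Rx@0 = -1983.2600 N
  Ry@0 = -1903.8446 N
  Ry@4 = +2815.8546 N

906.299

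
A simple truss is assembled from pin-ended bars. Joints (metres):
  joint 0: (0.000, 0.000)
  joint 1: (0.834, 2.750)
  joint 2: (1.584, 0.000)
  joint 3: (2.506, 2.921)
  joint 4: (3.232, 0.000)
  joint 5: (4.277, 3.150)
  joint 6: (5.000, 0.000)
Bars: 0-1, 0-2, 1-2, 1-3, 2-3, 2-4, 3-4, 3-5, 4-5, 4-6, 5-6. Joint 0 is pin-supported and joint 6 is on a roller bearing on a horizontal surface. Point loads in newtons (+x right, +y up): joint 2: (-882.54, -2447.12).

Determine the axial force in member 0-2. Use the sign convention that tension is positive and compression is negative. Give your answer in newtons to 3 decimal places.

N=7 nodes, M=11 members, R=3 reactions → 2N=14, M+R=14
member 0 (0-1): L=2.8737, (cx,cy)=(0.2902,0.9570)
member 1 (0-2): L=1.5840, (cx,cy)=(1.0000,0.0000)
member 2 (1-2): L=2.8504, (cx,cy)=(0.2631,-0.9648)
member 3 (1-3): L=1.6807, (cx,cy)=(0.9948,0.1017)
member 4 (2-3): L=3.0631, (cx,cy)=(0.3010,0.9536)
member 5 (2-4): L=1.6480, (cx,cy)=(1.0000,0.0000)
member 6 (3-4): L=3.0099, (cx,cy)=(0.2412,-0.9705)
member 7 (3-5): L=1.7857, (cx,cy)=(0.9917,0.1282)
member 8 (4-5): L=3.3188, (cx,cy)=(0.3149,0.9491)
member 9 (4-6): L=1.7680, (cx,cy)=(1.0000,0.0000)
member 10 (5-6): L=3.2319, (cx,cy)=(0.2237,-0.9747)
solve A·x = −loads:
  F[0-1] = -1747.0661 N (compression)
  F[0-2] = -375.5067 N (compression)
  F[1-2] = +1633.6189 N (tension)
  F[1-3] = -941.7538 N (compression)
  F[2-3] = +913.4263 N (tension)
  F[2-4] = +661.9197 N (tension)
  F[3-4] = -859.4081 N (compression)
  F[3-5] = -458.4099 N (compression)
  F[4-5] = +878.7303 N (tension)
  F[4-6] = +177.9378 N (tension)
  F[5-6] = -795.4060 N (compression)
  Rx@0 = +882.5400 N
  Ry@0 = +1671.8724 N
  Ry@6 = +775.2476 N

-375.507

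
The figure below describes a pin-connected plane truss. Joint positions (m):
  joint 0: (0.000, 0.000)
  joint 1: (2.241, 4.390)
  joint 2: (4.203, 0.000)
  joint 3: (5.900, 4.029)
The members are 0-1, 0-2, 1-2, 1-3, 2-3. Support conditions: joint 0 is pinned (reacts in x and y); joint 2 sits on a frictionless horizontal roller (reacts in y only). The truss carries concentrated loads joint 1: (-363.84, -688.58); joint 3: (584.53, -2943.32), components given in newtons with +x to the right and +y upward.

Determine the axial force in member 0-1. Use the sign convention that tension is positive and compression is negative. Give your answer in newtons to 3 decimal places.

1175.821

N=4 nodes, M=5 members, R=3 reactions → 2N=8, M+R=8
member 0 (0-1): L=4.9289, (cx,cy)=(0.4547,0.8907)
member 1 (0-2): L=4.2030, (cx,cy)=(1.0000,0.0000)
member 2 (1-2): L=4.8085, (cx,cy)=(0.4080,-0.9130)
member 3 (1-3): L=3.6768, (cx,cy)=(0.9952,-0.0982)
member 4 (2-3): L=4.3718, (cx,cy)=(0.3882,0.9216)
solve A·x = −loads:
  F[0-1] = +1175.8208 N (tension)
  F[0-2] = -313.9136 N (compression)
  F[1-2] = -2090.5863 N (compression)
  F[1-3] = +1759.9662 N (tension)
  F[2-3] = -3006.2449 N (compression)
  Rx@0 = -220.6900 N
  Ry@0 = -1047.2600 N
  Ry@2 = +4679.1600 N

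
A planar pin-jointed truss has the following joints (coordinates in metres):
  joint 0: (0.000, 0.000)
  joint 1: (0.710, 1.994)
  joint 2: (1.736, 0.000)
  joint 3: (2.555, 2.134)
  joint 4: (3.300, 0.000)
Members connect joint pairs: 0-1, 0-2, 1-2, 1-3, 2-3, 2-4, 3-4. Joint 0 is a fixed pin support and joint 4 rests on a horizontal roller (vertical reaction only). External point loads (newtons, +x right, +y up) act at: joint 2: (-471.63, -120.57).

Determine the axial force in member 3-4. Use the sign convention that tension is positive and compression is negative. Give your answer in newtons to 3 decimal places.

-67.181

N=5 nodes, M=7 members, R=3 reactions → 2N=10, M+R=10
member 0 (0-1): L=2.1166, (cx,cy)=(0.3354,0.9421)
member 1 (0-2): L=1.7360, (cx,cy)=(1.0000,0.0000)
member 2 (1-2): L=2.2425, (cx,cy)=(0.4575,-0.8892)
member 3 (1-3): L=1.8503, (cx,cy)=(0.9971,0.0757)
member 4 (2-3): L=2.2858, (cx,cy)=(0.3583,0.9336)
member 5 (2-4): L=1.5640, (cx,cy)=(1.0000,0.0000)
member 6 (3-4): L=2.2603, (cx,cy)=(0.3296,-0.9441)
solve A·x = −loads:
  F[0-1] = -60.6572 N (compression)
  F[0-2] = -451.2832 N (compression)
  F[1-2] = +60.1777 N (tension)
  F[1-3] = -48.0175 N (compression)
  F[2-3] = +71.8294 N (tension)
  F[2-4] = +22.1430 N (tension)
  F[3-4] = -67.1812 N (compression)
  Rx@0 = +471.6300 N
  Ry@0 = +57.1429 N
  Ry@4 = +63.4271 N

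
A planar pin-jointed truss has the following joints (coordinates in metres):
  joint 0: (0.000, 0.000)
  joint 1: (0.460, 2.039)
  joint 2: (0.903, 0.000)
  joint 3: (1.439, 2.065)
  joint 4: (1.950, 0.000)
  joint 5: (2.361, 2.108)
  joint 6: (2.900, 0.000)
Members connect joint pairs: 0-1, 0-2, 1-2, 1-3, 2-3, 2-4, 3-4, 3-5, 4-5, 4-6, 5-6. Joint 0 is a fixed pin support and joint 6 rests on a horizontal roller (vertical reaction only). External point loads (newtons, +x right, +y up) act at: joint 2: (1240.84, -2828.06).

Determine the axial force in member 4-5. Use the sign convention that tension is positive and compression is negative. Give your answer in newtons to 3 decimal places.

916.211

N=7 nodes, M=11 members, R=3 reactions → 2N=14, M+R=14
member 0 (0-1): L=2.0902, (cx,cy)=(0.2201,0.9755)
member 1 (0-2): L=0.9030, (cx,cy)=(1.0000,0.0000)
member 2 (1-2): L=2.0866, (cx,cy)=(0.2123,-0.9772)
member 3 (1-3): L=0.9793, (cx,cy)=(0.9996,0.0265)
member 4 (2-3): L=2.1334, (cx,cy)=(0.2512,0.9679)
member 5 (2-4): L=1.0470, (cx,cy)=(1.0000,0.0000)
member 6 (3-4): L=2.1273, (cx,cy)=(0.2402,-0.9707)
member 7 (3-5): L=0.9230, (cx,cy)=(0.9989,0.0466)
member 8 (4-5): L=2.1477, (cx,cy)=(0.1914,0.9815)
member 9 (4-6): L=0.9500, (cx,cy)=(1.0000,0.0000)
member 10 (5-6): L=2.1758, (cx,cy)=(0.2477,-0.9688)
solve A·x = −loads:
  F[0-1] = -1996.4043 N (compression)
  F[0-2] = +1680.1886 N (tension)
  F[1-2] = +1969.5891 N (tension)
  F[1-3] = -857.8150 N (compression)
  F[2-3] = +933.3087 N (tension)
  F[2-4] = +623.0294 N (tension)
  F[3-4] = -926.4023 N (compression)
  F[3-5] = -400.9316 N (compression)
  F[4-5] = +916.2107 N (tension)
  F[4-6] = +225.1627 N (tension)
  F[5-6] = -908.9299 N (compression)
  Rx@0 = -1240.8400 N
  Ry@0 = +1947.4606 N
  Ry@6 = +880.5994 N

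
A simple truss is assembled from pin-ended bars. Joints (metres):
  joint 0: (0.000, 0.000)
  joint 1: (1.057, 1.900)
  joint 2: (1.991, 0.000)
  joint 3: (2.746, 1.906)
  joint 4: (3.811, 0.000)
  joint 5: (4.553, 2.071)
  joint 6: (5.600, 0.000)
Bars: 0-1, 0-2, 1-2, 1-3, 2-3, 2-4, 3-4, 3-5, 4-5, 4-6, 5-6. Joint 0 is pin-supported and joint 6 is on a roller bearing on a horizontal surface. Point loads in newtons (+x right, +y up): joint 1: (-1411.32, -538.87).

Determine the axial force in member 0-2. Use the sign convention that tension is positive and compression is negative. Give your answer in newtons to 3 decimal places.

N=7 nodes, M=11 members, R=3 reactions → 2N=14, M+R=14
member 0 (0-1): L=2.1742, (cx,cy)=(0.4862,0.8739)
member 1 (0-2): L=1.9910, (cx,cy)=(1.0000,0.0000)
member 2 (1-2): L=2.1172, (cx,cy)=(0.4412,-0.8974)
member 3 (1-3): L=1.6890, (cx,cy)=(1.0000,0.0036)
member 4 (2-3): L=2.0501, (cx,cy)=(0.3683,0.9297)
member 5 (2-4): L=1.8200, (cx,cy)=(1.0000,0.0000)
member 6 (3-4): L=2.1834, (cx,cy)=(0.4878,-0.8730)
member 7 (3-5): L=1.8145, (cx,cy)=(0.9959,0.0909)
member 8 (4-5): L=2.1999, (cx,cy)=(0.3373,0.9414)
member 9 (4-6): L=1.7890, (cx,cy)=(1.0000,0.0000)
member 10 (5-6): L=2.3206, (cx,cy)=(0.4512,-0.8924)
solve A·x = −loads:
  F[0-1] = -1048.2036 N (compression)
  F[0-2] = -901.7353 N (compression)
  F[1-2] = +423.0630 N (tension)
  F[1-3] = +715.1024 N (tension)
  F[2-3] = -408.3712 N (compression)
  F[2-4] = -564.7042 N (compression)
  F[3-4] = +467.2371 N (tension)
  F[3-5] = +338.1963 N (tension)
  F[4-5] = -433.2711 N (compression)
  F[4-6] = -190.6587 N (compression)
  F[5-6] = +422.5837 N (tension)
  Rx@0 = +1411.3200 N
  Ry@0 = +915.9990 N
  Ry@6 = -377.1290 N

-901.735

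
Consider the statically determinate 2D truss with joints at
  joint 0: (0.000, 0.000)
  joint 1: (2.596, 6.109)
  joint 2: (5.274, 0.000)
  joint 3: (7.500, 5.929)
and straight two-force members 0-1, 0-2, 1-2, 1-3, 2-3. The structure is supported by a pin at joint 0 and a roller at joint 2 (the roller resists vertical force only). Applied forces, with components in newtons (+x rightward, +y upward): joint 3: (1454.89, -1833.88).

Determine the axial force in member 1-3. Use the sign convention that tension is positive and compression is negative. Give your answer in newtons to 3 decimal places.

2115.695

N=4 nodes, M=5 members, R=3 reactions → 2N=8, M+R=8
member 0 (0-1): L=6.6377, (cx,cy)=(0.3911,0.9203)
member 1 (0-2): L=5.2740, (cx,cy)=(1.0000,0.0000)
member 2 (1-2): L=6.6702, (cx,cy)=(0.4015,-0.9159)
member 3 (1-3): L=4.9073, (cx,cy)=(0.9993,-0.0367)
member 4 (2-3): L=6.3331, (cx,cy)=(0.3515,0.9362)
solve A·x = −loads:
  F[0-1] = +2618.1446 N (tension)
  F[0-2] = +430.9358 N (tension)
  F[1-2] = -2715.6954 N (compression)
  F[1-3] = +2115.6949 N (tension)
  F[2-3] = -1875.9770 N (compression)
  Rx@0 = -1454.8900 N
  Ry@0 = -2409.6056 N
  Ry@2 = +4243.4856 N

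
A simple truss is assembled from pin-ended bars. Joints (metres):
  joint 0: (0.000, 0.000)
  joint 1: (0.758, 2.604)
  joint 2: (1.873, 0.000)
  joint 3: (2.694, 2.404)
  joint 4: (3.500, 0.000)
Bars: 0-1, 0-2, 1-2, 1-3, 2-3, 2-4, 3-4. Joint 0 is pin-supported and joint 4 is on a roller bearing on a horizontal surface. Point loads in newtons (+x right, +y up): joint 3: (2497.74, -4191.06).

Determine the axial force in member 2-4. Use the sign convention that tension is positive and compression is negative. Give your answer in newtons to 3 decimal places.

1656.762

N=5 nodes, M=7 members, R=3 reactions → 2N=10, M+R=10
member 0 (0-1): L=2.7121, (cx,cy)=(0.2795,0.9601)
member 1 (0-2): L=1.8730, (cx,cy)=(1.0000,0.0000)
member 2 (1-2): L=2.8327, (cx,cy)=(0.3936,-0.9193)
member 3 (1-3): L=1.9463, (cx,cy)=(0.9947,-0.1028)
member 4 (2-3): L=2.5403, (cx,cy)=(0.3232,0.9463)
member 5 (2-4): L=1.6270, (cx,cy)=(1.0000,0.0000)
member 6 (3-4): L=2.5355, (cx,cy)=(0.3179,-0.9481)
solve A·x = −loads:
  F[0-1] = +781.5971 N (tension)
  F[0-2] = +2279.2912 N (tension)
  F[1-2] = -879.8179 N (compression)
  F[1-3] = +567.7692 N (tension)
  F[2-3] = +854.6577 N (tension)
  F[2-4] = +1656.7623 N (tension)
  F[3-4] = -5211.8495 N (compression)
  Rx@0 = -2497.7400 N
  Ry@0 = -750.4493 N
  Ry@4 = +4941.5093 N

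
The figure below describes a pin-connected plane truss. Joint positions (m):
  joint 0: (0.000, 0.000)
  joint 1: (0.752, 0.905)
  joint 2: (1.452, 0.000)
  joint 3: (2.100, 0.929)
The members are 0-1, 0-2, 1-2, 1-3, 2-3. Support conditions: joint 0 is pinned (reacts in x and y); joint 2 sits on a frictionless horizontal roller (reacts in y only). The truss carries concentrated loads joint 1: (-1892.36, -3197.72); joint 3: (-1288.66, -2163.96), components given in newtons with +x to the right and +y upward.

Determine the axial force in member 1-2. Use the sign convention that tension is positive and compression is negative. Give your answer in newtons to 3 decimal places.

N=4 nodes, M=5 members, R=3 reactions → 2N=8, M+R=8
member 0 (0-1): L=1.1767, (cx,cy)=(0.6391,0.7691)
member 1 (0-2): L=1.4520, (cx,cy)=(1.0000,0.0000)
member 2 (1-2): L=1.1441, (cx,cy)=(0.6118,-0.7910)
member 3 (1-3): L=1.3482, (cx,cy)=(0.9998,0.0178)
member 4 (2-3): L=1.1327, (cx,cy)=(0.5721,0.8202)
solve A·x = −loads:
  F[0-1] = -3354.2315 N (compression)
  F[0-2] = -1037.3405 N (compression)
  F[1-2] = -776.1262 N (compression)
  F[1-3] = +223.5659 N (tension)
  F[2-3] = -2643.2334 N (compression)
  Rx@0 = +3181.0200 N
  Ry@0 = +2579.8270 N
  Ry@2 = +2781.8530 N

-776.126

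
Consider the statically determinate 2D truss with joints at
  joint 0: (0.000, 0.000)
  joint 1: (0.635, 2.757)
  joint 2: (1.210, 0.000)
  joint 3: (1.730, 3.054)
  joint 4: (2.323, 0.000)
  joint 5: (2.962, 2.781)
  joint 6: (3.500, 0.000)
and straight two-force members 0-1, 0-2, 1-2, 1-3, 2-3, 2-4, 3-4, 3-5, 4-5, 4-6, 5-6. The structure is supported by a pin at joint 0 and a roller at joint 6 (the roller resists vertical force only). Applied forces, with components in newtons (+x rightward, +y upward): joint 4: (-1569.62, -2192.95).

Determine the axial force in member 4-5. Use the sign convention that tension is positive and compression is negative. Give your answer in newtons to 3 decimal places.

1360.147

N=7 nodes, M=11 members, R=3 reactions → 2N=14, M+R=14
member 0 (0-1): L=2.8292, (cx,cy)=(0.2244,0.9745)
member 1 (0-2): L=1.2100, (cx,cy)=(1.0000,0.0000)
member 2 (1-2): L=2.8163, (cx,cy)=(0.2042,-0.9789)
member 3 (1-3): L=1.1346, (cx,cy)=(0.9651,0.2618)
member 4 (2-3): L=3.0980, (cx,cy)=(0.1679,0.9858)
member 5 (2-4): L=1.1130, (cx,cy)=(1.0000,0.0000)
member 6 (3-4): L=3.1110, (cx,cy)=(0.1906,-0.9817)
member 7 (3-5): L=1.2619, (cx,cy)=(0.9763,-0.2163)
member 8 (4-5): L=2.8535, (cx,cy)=(0.2239,0.9746)
member 9 (4-6): L=1.1770, (cx,cy)=(1.0000,0.0000)
member 10 (5-6): L=2.8326, (cx,cy)=(0.1899,-0.9818)
solve A·x = −loads:
  F[0-1] = -756.7656 N (compression)
  F[0-2] = -1399.7667 N (compression)
  F[1-2] = +668.4515 N (tension)
  F[1-3] = -317.3970 N (compression)
  F[2-3] = -663.7890 N (compression)
  F[2-4] = -1151.8722 N (compression)
  F[3-4] = +883.5452 N (tension)
  F[3-5] = -600.3803 N (compression)
  F[4-5] = +1360.1473 N (tension)
  F[4-6] = +281.5731 N (tension)
  F[5-6] = -1482.4780 N (compression)
  Rx@0 = +1569.6200 N
  Ry@0 = +737.4578 N
  Ry@6 = +1455.4922 N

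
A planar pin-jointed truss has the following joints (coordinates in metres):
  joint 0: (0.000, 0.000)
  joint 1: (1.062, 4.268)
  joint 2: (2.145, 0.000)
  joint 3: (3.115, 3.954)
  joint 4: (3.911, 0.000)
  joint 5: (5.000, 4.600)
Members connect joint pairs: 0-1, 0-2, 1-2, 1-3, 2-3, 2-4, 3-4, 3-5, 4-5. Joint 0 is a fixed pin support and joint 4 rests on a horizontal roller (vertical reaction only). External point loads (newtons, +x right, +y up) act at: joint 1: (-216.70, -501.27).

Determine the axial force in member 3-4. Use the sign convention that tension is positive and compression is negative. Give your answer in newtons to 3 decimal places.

102.378

N=6 nodes, M=9 members, R=3 reactions → 2N=12, M+R=12
member 0 (0-1): L=4.3981, (cx,cy)=(0.2415,0.9704)
member 1 (0-2): L=2.1450, (cx,cy)=(1.0000,0.0000)
member 2 (1-2): L=4.4033, (cx,cy)=(0.2460,-0.9693)
member 3 (1-3): L=2.0769, (cx,cy)=(0.9885,-0.1512)
member 4 (2-3): L=4.0712, (cx,cy)=(0.2383,0.9712)
member 5 (2-4): L=1.7660, (cx,cy)=(1.0000,0.0000)
member 6 (3-4): L=4.0333, (cx,cy)=(0.1974,-0.9803)
member 7 (3-5): L=1.9926, (cx,cy)=(0.9460,0.3242)
member 8 (4-5): L=4.7271, (cx,cy)=(0.2304,0.9731)
solve A·x = −loads:
  F[0-1] = -619.9804 N (compression)
  F[0-2] = -66.9961 N (compression)
  F[1-2] = +96.7280 N (tension)
  F[1-3] = +43.7079 N (tension)
  F[2-3] = -96.5367 N (compression)
  F[2-4] = -20.2050 N (compression)
  F[3-4] = +102.3784 N (tension)
  F[3-5] = -0.0000 N (compression)
  F[4-5] = +0.0000 N (tension)
  Rx@0 = +216.7000 N
  Ry@0 = +601.6348 N
  Ry@4 = -100.3648 N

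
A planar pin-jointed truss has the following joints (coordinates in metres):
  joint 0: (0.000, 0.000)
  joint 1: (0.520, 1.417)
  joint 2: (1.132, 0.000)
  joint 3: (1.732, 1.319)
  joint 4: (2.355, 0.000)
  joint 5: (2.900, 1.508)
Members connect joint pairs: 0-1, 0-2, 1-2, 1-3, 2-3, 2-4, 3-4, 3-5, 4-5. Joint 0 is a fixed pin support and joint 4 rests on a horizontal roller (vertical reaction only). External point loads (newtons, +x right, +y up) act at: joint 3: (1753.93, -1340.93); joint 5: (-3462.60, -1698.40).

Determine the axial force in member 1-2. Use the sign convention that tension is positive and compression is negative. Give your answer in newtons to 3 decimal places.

N=6 nodes, M=9 members, R=3 reactions → 2N=12, M+R=12
member 0 (0-1): L=1.5094, (cx,cy)=(0.3445,0.9388)
member 1 (0-2): L=1.1320, (cx,cy)=(1.0000,0.0000)
member 2 (1-2): L=1.5435, (cx,cy)=(0.3965,-0.9180)
member 3 (1-3): L=1.2160, (cx,cy)=(0.9967,-0.0806)
member 4 (2-3): L=1.4491, (cx,cy)=(0.4141,0.9102)
member 5 (2-4): L=1.2230, (cx,cy)=(1.0000,0.0000)
member 6 (3-4): L=1.4587, (cx,cy)=(0.4271,-0.9042)
member 7 (3-5): L=1.1832, (cx,cy)=(0.9872,0.1597)
member 8 (4-5): L=1.6035, (cx,cy)=(0.3399,0.9405)
solve A·x = −loads:
  F[0-1] = -1274.6037 N (compression)
  F[0-2] = -1269.5592 N (compression)
  F[1-2] = +1390.6508 N (tension)
  F[1-3] = -993.7338 N (compression)
  F[2-3] = -1402.5480 N (compression)
  F[2-4] = -137.4258 N (compression)
  F[3-4] = -701.1220 N (compression)
  F[3-5] = -3065.0933 N (compression)
  F[4-5] = -1285.3109 N (compression)
  Rx@0 = +1708.6700 N
  Ry@0 = +1196.5769 N
  Ry@4 = +1842.7531 N

1390.651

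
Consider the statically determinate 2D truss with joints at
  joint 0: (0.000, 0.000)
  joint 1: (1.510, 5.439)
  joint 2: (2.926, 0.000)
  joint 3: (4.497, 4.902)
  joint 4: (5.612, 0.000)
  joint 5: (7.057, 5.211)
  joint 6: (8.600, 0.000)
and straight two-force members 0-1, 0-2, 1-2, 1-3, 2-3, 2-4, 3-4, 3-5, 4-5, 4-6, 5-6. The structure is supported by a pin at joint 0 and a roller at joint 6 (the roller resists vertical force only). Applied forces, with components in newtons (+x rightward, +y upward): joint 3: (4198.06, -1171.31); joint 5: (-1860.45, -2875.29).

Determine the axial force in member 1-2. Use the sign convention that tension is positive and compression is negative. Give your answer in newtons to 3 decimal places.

-217.264

N=7 nodes, M=11 members, R=3 reactions → 2N=14, M+R=14
member 0 (0-1): L=5.6447, (cx,cy)=(0.2675,0.9636)
member 1 (0-2): L=2.9260, (cx,cy)=(1.0000,0.0000)
member 2 (1-2): L=5.6203, (cx,cy)=(0.2519,-0.9677)
member 3 (1-3): L=3.0349, (cx,cy)=(0.9842,-0.1769)
member 4 (2-3): L=5.1476, (cx,cy)=(0.3052,0.9523)
member 5 (2-4): L=2.6860, (cx,cy)=(1.0000,0.0000)
member 6 (3-4): L=5.0272, (cx,cy)=(0.2218,-0.9751)
member 7 (3-5): L=2.5786, (cx,cy)=(0.9928,0.1198)
member 8 (4-5): L=5.4076, (cx,cy)=(0.2672,0.9636)
member 9 (4-6): L=2.9880, (cx,cy)=(1.0000,0.0000)
member 10 (5-6): L=5.4346, (cx,cy)=(0.2839,-0.9588)
solve A·x = −loads:
  F[0-1] = +198.1068 N (tension)
  F[0-2] = +2284.6151 N (tension)
  F[1-2] = -217.2636 N (compression)
  F[1-3] = +109.4603 N (tension)
  F[2-3] = +220.7887 N (tension)
  F[2-4] = +2162.4940 N (tension)
  F[3-4] = -1844.3394 N (compression)
  F[3-5] = -3640.1129 N (compression)
  F[4-5] = +1866.2668 N (tension)
  F[4-6] = +1254.7385 N (tension)
  F[5-6] = -4419.3511 N (compression)
  Rx@0 = -2337.6100 N
  Ry@0 = -190.8870 N
  Ry@6 = +4237.4870 N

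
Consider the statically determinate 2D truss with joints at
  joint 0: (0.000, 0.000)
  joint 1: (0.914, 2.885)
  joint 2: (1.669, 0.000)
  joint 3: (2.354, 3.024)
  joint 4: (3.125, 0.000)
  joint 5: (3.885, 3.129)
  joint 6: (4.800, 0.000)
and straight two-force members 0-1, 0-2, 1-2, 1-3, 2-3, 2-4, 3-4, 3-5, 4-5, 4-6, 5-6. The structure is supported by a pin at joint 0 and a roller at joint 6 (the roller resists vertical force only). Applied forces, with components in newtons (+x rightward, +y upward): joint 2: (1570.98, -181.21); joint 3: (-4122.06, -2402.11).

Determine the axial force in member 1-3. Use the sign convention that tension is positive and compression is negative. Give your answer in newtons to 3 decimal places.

N=7 nodes, M=11 members, R=3 reactions → 2N=14, M+R=14
member 0 (0-1): L=3.0263, (cx,cy)=(0.3020,0.9533)
member 1 (0-2): L=1.6690, (cx,cy)=(1.0000,0.0000)
member 2 (1-2): L=2.9822, (cx,cy)=(0.2532,-0.9674)
member 3 (1-3): L=1.4467, (cx,cy)=(0.9954,0.0961)
member 4 (2-3): L=3.1006, (cx,cy)=(0.2209,0.9753)
member 5 (2-4): L=1.4560, (cx,cy)=(1.0000,0.0000)
member 6 (3-4): L=3.1207, (cx,cy)=(0.2471,-0.9690)
member 7 (3-5): L=1.5346, (cx,cy)=(0.9977,0.0684)
member 8 (4-5): L=3.2200, (cx,cy)=(0.2360,0.9717)
member 9 (4-6): L=1.6750, (cx,cy)=(1.0000,0.0000)
member 10 (5-6): L=3.2600, (cx,cy)=(0.2807,-0.9598)
solve A·x = −loads:
  F[0-1] = -4132.1348 N (compression)
  F[0-2] = -1303.1057 N (compression)
  F[1-2] = +3850.0527 N (tension)
  F[1-3] = -2233.0332 N (compression)
  F[2-3] = -3633.1846 N (compression)
  F[2-4] = -1096.7000 N (compression)
  F[3-4] = +1451.4701 N (tension)
  F[3-5] = +739.8383 N (tension)
  F[4-5] = -1447.3691 N (compression)
  F[4-6] = -396.4868 N (compression)
  F[5-6] = +1412.6372 N (tension)
  Rx@0 = +2551.0800 N
  Ry@0 = +3939.1748 N
  Ry@6 = -1355.8548 N

-2233.033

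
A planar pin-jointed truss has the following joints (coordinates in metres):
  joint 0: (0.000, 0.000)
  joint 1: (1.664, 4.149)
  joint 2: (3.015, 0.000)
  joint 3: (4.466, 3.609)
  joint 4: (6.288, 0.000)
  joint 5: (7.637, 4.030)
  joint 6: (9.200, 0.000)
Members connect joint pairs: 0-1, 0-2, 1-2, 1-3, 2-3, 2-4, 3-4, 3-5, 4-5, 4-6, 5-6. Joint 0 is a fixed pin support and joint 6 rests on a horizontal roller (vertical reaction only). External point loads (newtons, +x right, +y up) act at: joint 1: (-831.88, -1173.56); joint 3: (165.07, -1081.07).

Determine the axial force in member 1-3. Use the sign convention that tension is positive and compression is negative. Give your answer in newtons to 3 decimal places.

N=7 nodes, M=11 members, R=3 reactions → 2N=14, M+R=14
member 0 (0-1): L=4.4702, (cx,cy)=(0.3722,0.9281)
member 1 (0-2): L=3.0150, (cx,cy)=(1.0000,0.0000)
member 2 (1-2): L=4.3634, (cx,cy)=(0.3096,-0.9509)
member 3 (1-3): L=2.8536, (cx,cy)=(0.9819,-0.1892)
member 4 (2-3): L=3.8898, (cx,cy)=(0.3730,0.9278)
member 5 (2-4): L=3.2730, (cx,cy)=(1.0000,0.0000)
member 6 (3-4): L=4.0428, (cx,cy)=(0.4507,-0.8927)
member 7 (3-5): L=3.1988, (cx,cy)=(0.9913,0.1316)
member 8 (4-5): L=4.2498, (cx,cy)=(0.3174,0.9483)
member 9 (4-6): L=2.9120, (cx,cy)=(1.0000,0.0000)
member 10 (5-6): L=4.3225, (cx,cy)=(0.3616,-0.9323)
solve A·x = −loads:
  F[0-1] = -1969.5214 N (compression)
  F[0-2] = +66.3227 N (tension)
  F[1-2] = +712.9730 N (tension)
  F[1-3] = -124.2483 N (compression)
  F[2-3] = -730.6788 N (compression)
  F[2-4] = +559.6385 N (tension)
  F[3-4] = -525.9142 N (compression)
  F[3-5] = -325.4541 N (compression)
  F[4-5] = +495.0822 N (tension)
  F[4-6] = +165.4703 N (tension)
  F[5-6] = -457.6090 N (compression)
  Rx@0 = +666.8100 N
  Ry@0 = +1827.9854 N
  Ry@6 = +426.6446 N

-124.248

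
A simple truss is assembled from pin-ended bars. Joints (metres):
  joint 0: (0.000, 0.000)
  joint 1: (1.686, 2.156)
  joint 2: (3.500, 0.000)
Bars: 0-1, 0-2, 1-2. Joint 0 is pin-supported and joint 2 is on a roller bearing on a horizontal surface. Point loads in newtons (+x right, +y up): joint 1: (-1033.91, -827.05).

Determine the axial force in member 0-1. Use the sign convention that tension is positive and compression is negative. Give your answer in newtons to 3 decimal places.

-1352.657

N=3 nodes, M=3 members, R=3 reactions → 2N=6, M+R=6
member 0 (0-1): L=2.7370, (cx,cy)=(0.6160,0.7877)
member 1 (0-2): L=3.5000, (cx,cy)=(1.0000,0.0000)
member 2 (1-2): L=2.8176, (cx,cy)=(0.6438,-0.7652)
solve A·x = −loads:
  F[0-1] = -1352.6568 N (compression)
  F[0-2] = -200.6563 N (compression)
  F[1-2] = +311.6711 N (tension)
  Rx@0 = +1033.9100 N
  Ry@0 = +1065.5368 N
  Ry@2 = -238.4868 N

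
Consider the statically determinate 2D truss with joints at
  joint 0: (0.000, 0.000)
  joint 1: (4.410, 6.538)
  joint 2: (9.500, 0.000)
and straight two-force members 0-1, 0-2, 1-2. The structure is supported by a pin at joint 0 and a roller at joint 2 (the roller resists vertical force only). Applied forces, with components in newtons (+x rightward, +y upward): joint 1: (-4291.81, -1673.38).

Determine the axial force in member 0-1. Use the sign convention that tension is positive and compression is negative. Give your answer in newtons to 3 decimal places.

N=3 nodes, M=3 members, R=3 reactions → 2N=6, M+R=6
member 0 (0-1): L=7.8863, (cx,cy)=(0.5592,0.8290)
member 1 (0-2): L=9.5000, (cx,cy)=(1.0000,0.0000)
member 2 (1-2): L=8.2857, (cx,cy)=(0.6143,-0.7891)
solve A·x = −loads:
  F[0-1] = -4644.2593 N (compression)
  F[0-2] = -1694.7475 N (compression)
  F[1-2] = +2758.7904 N (tension)
  Rx@0 = +4291.8100 N
  Ry@0 = +3850.2482 N
  Ry@2 = -2176.8682 N

-4644.259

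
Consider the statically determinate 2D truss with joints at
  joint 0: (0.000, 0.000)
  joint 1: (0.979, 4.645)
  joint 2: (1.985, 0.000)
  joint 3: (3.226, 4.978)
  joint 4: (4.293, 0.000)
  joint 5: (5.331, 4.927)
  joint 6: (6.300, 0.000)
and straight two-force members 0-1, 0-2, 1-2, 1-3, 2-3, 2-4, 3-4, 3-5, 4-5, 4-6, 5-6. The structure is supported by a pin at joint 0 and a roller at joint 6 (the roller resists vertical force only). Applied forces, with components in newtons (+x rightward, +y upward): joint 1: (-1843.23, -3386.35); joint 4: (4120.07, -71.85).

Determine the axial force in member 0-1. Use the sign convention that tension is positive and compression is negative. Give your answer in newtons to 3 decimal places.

-4335.223

N=7 nodes, M=11 members, R=3 reactions → 2N=14, M+R=14
member 0 (0-1): L=4.7470, (cx,cy)=(0.2062,0.9785)
member 1 (0-2): L=1.9850, (cx,cy)=(1.0000,0.0000)
member 2 (1-2): L=4.7527, (cx,cy)=(0.2117,-0.9773)
member 3 (1-3): L=2.2715, (cx,cy)=(0.9892,0.1466)
member 4 (2-3): L=5.1304, (cx,cy)=(0.2419,0.9703)
member 5 (2-4): L=2.3080, (cx,cy)=(1.0000,0.0000)
member 6 (3-4): L=5.0911, (cx,cy)=(0.2096,-0.9778)
member 7 (3-5): L=2.1056, (cx,cy)=(0.9997,-0.0242)
member 8 (4-5): L=5.0352, (cx,cy)=(0.2062,0.9785)
member 9 (4-6): L=2.0070, (cx,cy)=(1.0000,0.0000)
member 10 (5-6): L=5.0214, (cx,cy)=(0.1930,-0.9812)
solve A·x = −loads:
  F[0-1] = -4335.2228 N (compression)
  F[0-2] = +3170.9078 N (tension)
  F[1-2] = +987.7379 N (tension)
  F[1-3] = +748.1710 N (tension)
  F[2-3] = -994.9028 N (compression)
  F[2-4] = +3620.6424 N (tension)
  F[3-4] = +867.2419 N (tension)
  F[3-5] = +317.7618 N (tension)
  F[4-5] = -793.1683 N (compression)
  F[4-6] = -154.1565 N (compression)
  F[5-6] = +798.8430 N (tension)
  Rx@0 = -2276.8400 N
  Ry@0 = +4242.0277 N
  Ry@6 = -783.8277 N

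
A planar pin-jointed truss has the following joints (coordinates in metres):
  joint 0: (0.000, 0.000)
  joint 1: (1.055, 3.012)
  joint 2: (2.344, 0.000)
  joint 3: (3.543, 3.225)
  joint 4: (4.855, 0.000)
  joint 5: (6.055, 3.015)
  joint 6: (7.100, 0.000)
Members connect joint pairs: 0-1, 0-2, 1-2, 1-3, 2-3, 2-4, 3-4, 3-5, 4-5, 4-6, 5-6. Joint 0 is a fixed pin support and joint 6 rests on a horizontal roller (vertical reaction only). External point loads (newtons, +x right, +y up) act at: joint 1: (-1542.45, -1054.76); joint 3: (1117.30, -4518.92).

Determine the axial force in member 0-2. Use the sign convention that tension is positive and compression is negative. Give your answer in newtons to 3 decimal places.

N=7 nodes, M=11 members, R=3 reactions → 2N=14, M+R=14
member 0 (0-1): L=3.1914, (cx,cy)=(0.3306,0.9438)
member 1 (0-2): L=2.3440, (cx,cy)=(1.0000,0.0000)
member 2 (1-2): L=3.2762, (cx,cy)=(0.3934,-0.9194)
member 3 (1-3): L=2.4971, (cx,cy)=(0.9964,0.0853)
member 4 (2-3): L=3.4407, (cx,cy)=(0.3485,0.9373)
member 5 (2-4): L=2.5110, (cx,cy)=(1.0000,0.0000)
member 6 (3-4): L=3.4817, (cx,cy)=(0.3768,-0.9263)
member 7 (3-5): L=2.5208, (cx,cy)=(0.9965,-0.0833)
member 8 (4-5): L=3.2450, (cx,cy)=(0.3698,0.9291)
member 9 (4-6): L=2.2450, (cx,cy)=(1.0000,0.0000)
member 10 (5-6): L=3.1910, (cx,cy)=(0.3275,-0.9449)
solve A·x = −loads:
  F[0-1] = -3505.8877 N (compression)
  F[0-2] = +733.8044 N (tension)
  F[1-2] = +2399.5589 N (tension)
  F[1-3] = -562.6383 N (compression)
  F[2-3] = -2353.5637 N (compression)
  F[2-4] = +2498.0538 N (tension)
  F[3-4] = -2297.8392 N (compression)
  F[3-5] = -1637.8489 N (compression)
  F[4-5] = +2290.8374 N (tension)
  F[4-6] = +785.0126 N (tension)
  F[5-6] = -2397.0782 N (compression)
  Rx@0 = +425.1500 N
  Ry@0 = +3308.7873 N
  Ry@6 = +2264.8927 N

733.804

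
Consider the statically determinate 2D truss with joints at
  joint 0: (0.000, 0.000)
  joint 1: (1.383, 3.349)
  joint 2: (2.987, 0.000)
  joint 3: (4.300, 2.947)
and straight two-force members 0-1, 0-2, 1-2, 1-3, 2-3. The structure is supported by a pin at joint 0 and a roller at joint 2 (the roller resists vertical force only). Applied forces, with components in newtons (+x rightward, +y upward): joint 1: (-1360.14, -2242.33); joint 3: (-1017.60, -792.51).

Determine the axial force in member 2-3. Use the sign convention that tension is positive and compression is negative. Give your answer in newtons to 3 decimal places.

-962.066

N=4 nodes, M=5 members, R=3 reactions → 2N=8, M+R=8
member 0 (0-1): L=3.6233, (cx,cy)=(0.3817,0.9243)
member 1 (0-2): L=2.9870, (cx,cy)=(1.0000,0.0000)
member 2 (1-2): L=3.7133, (cx,cy)=(0.4320,-0.9019)
member 3 (1-3): L=2.9446, (cx,cy)=(0.9906,-0.1365)
member 4 (2-3): L=3.2263, (cx,cy)=(0.4070,0.9134)
solve A·x = −loads:
  F[0-1] = -3661.9533 N (compression)
  F[0-2] = -979.9961 N (compression)
  F[1-2] = +1362.3052 N (tension)
  F[1-3] = -631.9831 N (compression)
  F[2-3] = -962.0658 N (compression)
  Rx@0 = +2377.7400 N
  Ry@0 = +3384.7030 N
  Ry@2 = -349.8630 N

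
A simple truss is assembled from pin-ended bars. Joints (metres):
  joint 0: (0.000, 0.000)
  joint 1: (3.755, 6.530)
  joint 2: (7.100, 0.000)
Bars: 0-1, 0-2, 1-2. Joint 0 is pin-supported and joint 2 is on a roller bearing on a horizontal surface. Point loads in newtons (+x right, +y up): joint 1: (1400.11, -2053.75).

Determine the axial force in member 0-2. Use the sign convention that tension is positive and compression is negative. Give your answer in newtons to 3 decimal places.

1216.023

N=3 nodes, M=3 members, R=3 reactions → 2N=6, M+R=6
member 0 (0-1): L=7.5327, (cx,cy)=(0.4985,0.8669)
member 1 (0-2): L=7.1000, (cx,cy)=(1.0000,0.0000)
member 2 (1-2): L=7.3369, (cx,cy)=(0.4559,-0.8900)
solve A·x = −loads:
  F[0-1] = +369.2850 N (tension)
  F[0-2] = +1216.0229 N (tension)
  F[1-2] = -2667.2118 N (compression)
  Rx@0 = -1400.1100 N
  Ry@0 = -320.1302 N
  Ry@2 = +2373.8802 N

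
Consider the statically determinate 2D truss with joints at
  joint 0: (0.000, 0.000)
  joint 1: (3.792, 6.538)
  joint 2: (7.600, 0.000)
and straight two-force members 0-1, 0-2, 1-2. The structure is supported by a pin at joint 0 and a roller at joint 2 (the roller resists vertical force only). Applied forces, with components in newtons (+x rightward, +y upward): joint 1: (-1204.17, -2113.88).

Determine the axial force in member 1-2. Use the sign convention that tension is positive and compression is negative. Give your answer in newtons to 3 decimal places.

N=3 nodes, M=3 members, R=3 reactions → 2N=6, M+R=6
member 0 (0-1): L=7.5581, (cx,cy)=(0.5017,0.8650)
member 1 (0-2): L=7.6000, (cx,cy)=(1.0000,0.0000)
member 2 (1-2): L=7.5661, (cx,cy)=(0.5033,-0.8641)
solve A·x = −loads:
  F[0-1] = -2421.9504 N (compression)
  F[0-2] = +10.9568 N (tension)
  F[1-2] = -21.7700 N (compression)
  Rx@0 = +1204.1700 N
  Ry@0 = +2095.0682 N
  Ry@2 = +18.8118 N

-21.770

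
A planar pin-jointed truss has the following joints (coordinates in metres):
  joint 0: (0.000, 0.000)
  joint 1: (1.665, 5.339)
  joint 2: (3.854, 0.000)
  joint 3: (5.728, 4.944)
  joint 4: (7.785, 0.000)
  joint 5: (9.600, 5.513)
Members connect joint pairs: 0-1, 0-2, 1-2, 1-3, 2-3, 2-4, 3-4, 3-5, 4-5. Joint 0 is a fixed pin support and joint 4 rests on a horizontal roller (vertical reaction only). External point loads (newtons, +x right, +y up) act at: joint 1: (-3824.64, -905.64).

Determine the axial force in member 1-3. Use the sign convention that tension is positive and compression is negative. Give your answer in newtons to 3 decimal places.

N=6 nodes, M=9 members, R=3 reactions → 2N=12, M+R=12
member 0 (0-1): L=5.5926, (cx,cy)=(0.2977,0.9547)
member 1 (0-2): L=3.8540, (cx,cy)=(1.0000,0.0000)
member 2 (1-2): L=5.7703, (cx,cy)=(0.3794,-0.9253)
member 3 (1-3): L=4.0822, (cx,cy)=(0.9953,-0.0968)
member 4 (2-3): L=5.2872, (cx,cy)=(0.3544,0.9351)
member 5 (2-4): L=3.9310, (cx,cy)=(1.0000,0.0000)
member 6 (3-4): L=5.3548, (cx,cy)=(0.3841,-0.9233)
member 7 (3-5): L=3.9136, (cx,cy)=(0.9894,0.1454)
member 8 (4-5): L=5.8041, (cx,cy)=(0.3127,0.9498)
solve A·x = −loads:
  F[0-1] = -3493.3144 N (compression)
  F[0-2] = -2784.6280 N (compression)
  F[1-2] = +2429.7861 N (tension)
  F[1-3] = +1871.6598 N (tension)
  F[2-3] = -2404.2472 N (compression)
  F[2-4] = -1010.7215 N (compression)
  F[3-4] = +2631.1419 N (tension)
  F[3-5] = -0.0000 N (tension)
  F[4-5] = +0.0000 N (tension)
  Rx@0 = +3824.6400 N
  Ry@0 = +3334.9094 N
  Ry@4 = -2429.2694 N

1871.660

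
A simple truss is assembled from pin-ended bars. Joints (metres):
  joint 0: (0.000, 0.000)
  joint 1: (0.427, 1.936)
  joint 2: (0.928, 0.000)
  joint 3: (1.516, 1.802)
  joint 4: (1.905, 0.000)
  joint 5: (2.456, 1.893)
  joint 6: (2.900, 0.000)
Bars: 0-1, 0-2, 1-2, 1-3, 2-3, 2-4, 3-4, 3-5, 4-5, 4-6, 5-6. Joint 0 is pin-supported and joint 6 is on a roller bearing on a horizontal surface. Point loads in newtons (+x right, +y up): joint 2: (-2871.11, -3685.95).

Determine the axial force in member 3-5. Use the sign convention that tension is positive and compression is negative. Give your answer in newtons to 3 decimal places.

N=7 nodes, M=11 members, R=3 reactions → 2N=14, M+R=14
member 0 (0-1): L=1.9825, (cx,cy)=(0.2154,0.9765)
member 1 (0-2): L=0.9280, (cx,cy)=(1.0000,0.0000)
member 2 (1-2): L=1.9998, (cx,cy)=(0.2505,-0.9681)
member 3 (1-3): L=1.0972, (cx,cy)=(0.9925,-0.1221)
member 4 (2-3): L=1.8955, (cx,cy)=(0.3102,0.9507)
member 5 (2-4): L=0.9770, (cx,cy)=(1.0000,0.0000)
member 6 (3-4): L=1.8435, (cx,cy)=(0.2110,-0.9775)
member 7 (3-5): L=0.9444, (cx,cy)=(0.9953,0.0964)
member 8 (4-5): L=1.9716, (cx,cy)=(0.2795,0.9602)
member 9 (4-6): L=0.9950, (cx,cy)=(1.0000,0.0000)
member 10 (5-6): L=1.9444, (cx,cy)=(0.2284,-0.9736)
solve A·x = −loads:
  F[0-1] = -2566.6861 N (compression)
  F[0-2] = -2318.2937 N (compression)
  F[1-2] = +2746.7390 N (tension)
  F[1-3] = -1250.3115 N (compression)
  F[2-3] = +1080.0884 N (tension)
  F[2-4] = +905.9010 N (tension)
  F[3-4] = -1269.8552 N (compression)
  F[3-5] = -640.9304 N (compression)
  F[4-5] = +1292.7757 N (tension)
  F[4-6] = +276.6507 N (tension)
  F[5-6] = -1211.5136 N (compression)
  Rx@0 = +2871.1100 N
  Ry@0 = +2506.4460 N
  Ry@6 = +1179.5040 N

-640.930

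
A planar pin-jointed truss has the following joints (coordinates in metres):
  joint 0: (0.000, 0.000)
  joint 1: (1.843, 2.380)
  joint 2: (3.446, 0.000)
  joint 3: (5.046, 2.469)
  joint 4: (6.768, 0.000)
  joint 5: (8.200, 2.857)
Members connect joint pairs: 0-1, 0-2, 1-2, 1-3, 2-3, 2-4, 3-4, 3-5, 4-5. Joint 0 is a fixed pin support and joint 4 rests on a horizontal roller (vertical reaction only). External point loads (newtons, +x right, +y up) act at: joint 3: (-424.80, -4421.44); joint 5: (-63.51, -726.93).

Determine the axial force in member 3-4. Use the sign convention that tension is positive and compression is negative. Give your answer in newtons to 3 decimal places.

-3936.860

N=6 nodes, M=9 members, R=3 reactions → 2N=12, M+R=12
member 0 (0-1): L=3.0102, (cx,cy)=(0.6123,0.7907)
member 1 (0-2): L=3.4460, (cx,cy)=(1.0000,0.0000)
member 2 (1-2): L=2.8695, (cx,cy)=(0.5586,-0.8294)
member 3 (1-3): L=3.2042, (cx,cy)=(0.9996,0.0278)
member 4 (2-3): L=2.9421, (cx,cy)=(0.5438,0.8392)
member 5 (2-4): L=3.3220, (cx,cy)=(1.0000,0.0000)
member 6 (3-4): L=3.0102, (cx,cy)=(0.5721,-0.8202)
member 7 (3-5): L=3.1778, (cx,cy)=(0.9925,0.1221)
member 8 (4-5): L=3.1958, (cx,cy)=(0.4481,0.8940)
solve A·x = −loads:
  F[0-1] = -1458.1946 N (compression)
  F[0-2] = +404.4847 N (tension)
  F[1-2] = +1335.1576 N (tension)
  F[1-3] = -1639.2924 N (compression)
  F[2-3] = -1319.5941 N (compression)
  F[2-4] = +1867.9834 N (tension)
  F[3-4] = -3936.8603 N (compression)
  F[3-5] = +323.0315 N (tension)
  F[4-5] = -857.2497 N (compression)
  Rx@0 = +488.3100 N
  Ry@0 = +1152.9307 N
  Ry@4 = +3995.4393 N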